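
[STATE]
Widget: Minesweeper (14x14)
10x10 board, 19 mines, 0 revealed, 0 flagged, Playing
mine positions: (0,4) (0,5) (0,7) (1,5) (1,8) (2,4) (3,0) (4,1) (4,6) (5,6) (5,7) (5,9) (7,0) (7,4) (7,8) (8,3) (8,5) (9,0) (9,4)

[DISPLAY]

■■■■■■■■■■    
■■■■■■■■■■    
■■■■■■■■■■    
■■■■■■■■■■    
■■■■■■■■■■    
■■■■■■■■■■    
■■■■■■■■■■    
■■■■■■■■■■    
■■■■■■■■■■    
■■■■■■■■■■    
              
              
              
              


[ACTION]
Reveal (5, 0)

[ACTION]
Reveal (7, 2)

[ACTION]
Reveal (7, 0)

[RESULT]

■■■■✹✹■✹■■    
■■■■■✹■■✹■    
■■■■✹■■■■■    
✹■■■■■■■■■    
■✹■■■■✹■■■    
1■■■■■✹✹■✹    
■■■■■■■■■■    
✹■1■✹■■■✹■    
■■■✹■✹■■■■    
✹■■■✹■■■■■    
              
              
              
              


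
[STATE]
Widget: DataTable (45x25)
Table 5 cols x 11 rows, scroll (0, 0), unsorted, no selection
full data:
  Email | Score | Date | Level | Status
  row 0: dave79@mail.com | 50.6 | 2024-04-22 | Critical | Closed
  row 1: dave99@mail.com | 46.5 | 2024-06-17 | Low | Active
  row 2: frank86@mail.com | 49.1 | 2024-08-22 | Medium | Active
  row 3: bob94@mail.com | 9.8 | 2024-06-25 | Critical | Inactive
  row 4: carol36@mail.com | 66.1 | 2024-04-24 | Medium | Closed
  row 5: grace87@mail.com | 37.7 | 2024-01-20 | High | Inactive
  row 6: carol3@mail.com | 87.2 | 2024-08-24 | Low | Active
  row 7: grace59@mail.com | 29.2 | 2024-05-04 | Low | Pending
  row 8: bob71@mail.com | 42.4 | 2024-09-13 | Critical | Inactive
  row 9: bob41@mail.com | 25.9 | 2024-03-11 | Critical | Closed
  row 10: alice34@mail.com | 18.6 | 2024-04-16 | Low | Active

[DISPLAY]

Email           │Score│Date      │Level   │St
────────────────┼─────┼──────────┼────────┼──
dave79@mail.com │50.6 │2024-04-22│Critical│Cl
dave99@mail.com │46.5 │2024-06-17│Low     │Ac
frank86@mail.com│49.1 │2024-08-22│Medium  │Ac
bob94@mail.com  │9.8  │2024-06-25│Critical│In
carol36@mail.com│66.1 │2024-04-24│Medium  │Cl
grace87@mail.com│37.7 │2024-01-20│High    │In
carol3@mail.com │87.2 │2024-08-24│Low     │Ac
grace59@mail.com│29.2 │2024-05-04│Low     │Pe
bob71@mail.com  │42.4 │2024-09-13│Critical│In
bob41@mail.com  │25.9 │2024-03-11│Critical│Cl
alice34@mail.com│18.6 │2024-04-16│Low     │Ac
                                             
                                             
                                             
                                             
                                             
                                             
                                             
                                             
                                             
                                             
                                             
                                             


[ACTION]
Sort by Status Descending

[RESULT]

Email           │Score│Date      │Level   │St
────────────────┼─────┼──────────┼────────┼──
grace59@mail.com│29.2 │2024-05-04│Low     │Pe
bob94@mail.com  │9.8  │2024-06-25│Critical│In
grace87@mail.com│37.7 │2024-01-20│High    │In
bob71@mail.com  │42.4 │2024-09-13│Critical│In
dave79@mail.com │50.6 │2024-04-22│Critical│Cl
carol36@mail.com│66.1 │2024-04-24│Medium  │Cl
bob41@mail.com  │25.9 │2024-03-11│Critical│Cl
dave99@mail.com │46.5 │2024-06-17│Low     │Ac
frank86@mail.com│49.1 │2024-08-22│Medium  │Ac
carol3@mail.com │87.2 │2024-08-24│Low     │Ac
alice34@mail.com│18.6 │2024-04-16│Low     │Ac
                                             
                                             
                                             
                                             
                                             
                                             
                                             
                                             
                                             
                                             
                                             
                                             


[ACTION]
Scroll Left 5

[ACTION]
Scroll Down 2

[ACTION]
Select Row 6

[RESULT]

Email           │Score│Date      │Level   │St
────────────────┼─────┼──────────┼────────┼──
grace59@mail.com│29.2 │2024-05-04│Low     │Pe
bob94@mail.com  │9.8  │2024-06-25│Critical│In
grace87@mail.com│37.7 │2024-01-20│High    │In
bob71@mail.com  │42.4 │2024-09-13│Critical│In
dave79@mail.com │50.6 │2024-04-22│Critical│Cl
carol36@mail.com│66.1 │2024-04-24│Medium  │Cl
>ob41@mail.com  │25.9 │2024-03-11│Critical│Cl
dave99@mail.com │46.5 │2024-06-17│Low     │Ac
frank86@mail.com│49.1 │2024-08-22│Medium  │Ac
carol3@mail.com │87.2 │2024-08-24│Low     │Ac
alice34@mail.com│18.6 │2024-04-16│Low     │Ac
                                             
                                             
                                             
                                             
                                             
                                             
                                             
                                             
                                             
                                             
                                             
                                             


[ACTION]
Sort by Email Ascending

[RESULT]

Email          ▲│Score│Date      │Level   │St
────────────────┼─────┼──────────┼────────┼──
alice34@mail.com│18.6 │2024-04-16│Low     │Ac
bob41@mail.com  │25.9 │2024-03-11│Critical│Cl
bob71@mail.com  │42.4 │2024-09-13│Critical│In
bob94@mail.com  │9.8  │2024-06-25│Critical│In
carol36@mail.com│66.1 │2024-04-24│Medium  │Cl
carol3@mail.com │87.2 │2024-08-24│Low     │Ac
>ave79@mail.com │50.6 │2024-04-22│Critical│Cl
dave99@mail.com │46.5 │2024-06-17│Low     │Ac
frank86@mail.com│49.1 │2024-08-22│Medium  │Ac
grace59@mail.com│29.2 │2024-05-04│Low     │Pe
grace87@mail.com│37.7 │2024-01-20│High    │In
                                             
                                             
                                             
                                             
                                             
                                             
                                             
                                             
                                             
                                             
                                             
                                             


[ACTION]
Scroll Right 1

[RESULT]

mail          ▲│Score│Date      │Level   │Sta
───────────────┼─────┼──────────┼────────┼───
lice34@mail.com│18.6 │2024-04-16│Low     │Act
ob41@mail.com  │25.9 │2024-03-11│Critical│Clo
ob71@mail.com  │42.4 │2024-09-13│Critical│Ina
ob94@mail.com  │9.8  │2024-06-25│Critical│Ina
arol36@mail.com│66.1 │2024-04-24│Medium  │Clo
arol3@mail.com │87.2 │2024-08-24│Low     │Act
ave79@mail.com │50.6 │2024-04-22│Critical│Clo
ave99@mail.com │46.5 │2024-06-17│Low     │Act
rank86@mail.com│49.1 │2024-08-22│Medium  │Act
race59@mail.com│29.2 │2024-05-04│Low     │Pen
race87@mail.com│37.7 │2024-01-20│High    │Ina
                                             
                                             
                                             
                                             
                                             
                                             
                                             
                                             
                                             
                                             
                                             
                                             


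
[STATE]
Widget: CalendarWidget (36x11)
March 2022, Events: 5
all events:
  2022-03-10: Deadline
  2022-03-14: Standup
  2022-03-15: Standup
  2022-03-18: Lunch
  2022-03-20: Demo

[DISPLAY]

             March 2022             
Mo Tu We Th Fr Sa Su                
    1  2  3  4  5  6                
 7  8  9 10* 11 12 13               
14* 15* 16 17 18* 19 20*            
21 22 23 24 25 26 27                
28 29 30 31                         
                                    
                                    
                                    
                                    


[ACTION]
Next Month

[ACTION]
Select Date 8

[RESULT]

             April 2022             
Mo Tu We Th Fr Sa Su                
             1  2  3                
 4  5  6  7 [ 8]  9 10              
11 12 13 14 15 16 17                
18 19 20 21 22 23 24                
25 26 27 28 29 30                   
                                    
                                    
                                    
                                    


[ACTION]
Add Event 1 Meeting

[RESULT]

             April 2022             
Mo Tu We Th Fr Sa Su                
             1*  2  3               
 4  5  6  7 [ 8]  9 10              
11 12 13 14 15 16 17                
18 19 20 21 22 23 24                
25 26 27 28 29 30                   
                                    
                                    
                                    
                                    


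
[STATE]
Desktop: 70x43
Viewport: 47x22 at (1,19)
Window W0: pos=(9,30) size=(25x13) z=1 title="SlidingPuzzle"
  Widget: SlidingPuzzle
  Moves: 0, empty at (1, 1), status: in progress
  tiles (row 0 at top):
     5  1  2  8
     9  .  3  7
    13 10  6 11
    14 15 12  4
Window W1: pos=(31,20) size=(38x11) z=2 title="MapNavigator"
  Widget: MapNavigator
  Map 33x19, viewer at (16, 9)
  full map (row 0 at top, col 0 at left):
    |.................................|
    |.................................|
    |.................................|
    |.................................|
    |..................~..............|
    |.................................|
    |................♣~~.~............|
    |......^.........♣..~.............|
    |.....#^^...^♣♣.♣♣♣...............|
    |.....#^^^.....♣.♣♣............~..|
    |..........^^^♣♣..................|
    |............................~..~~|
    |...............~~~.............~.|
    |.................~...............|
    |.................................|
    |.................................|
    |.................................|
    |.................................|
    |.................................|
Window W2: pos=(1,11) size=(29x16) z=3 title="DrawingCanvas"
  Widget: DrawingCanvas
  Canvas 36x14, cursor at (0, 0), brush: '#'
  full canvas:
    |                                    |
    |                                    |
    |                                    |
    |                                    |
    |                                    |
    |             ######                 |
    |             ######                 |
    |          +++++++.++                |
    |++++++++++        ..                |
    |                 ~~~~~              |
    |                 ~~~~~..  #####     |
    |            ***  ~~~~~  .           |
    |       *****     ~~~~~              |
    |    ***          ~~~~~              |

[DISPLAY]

┃             ######        ┃                  
┃             ######        ┃ ┏━━━━━━━━━━━━━━━━
┃          +++++++.++       ┃ ┃ MapNavigator   
┃++++++++++        ..       ┃ ┠────────────────
┃                 ~~~~~     ┃ ┃  ..............
┃                 ~~~~~..  #┃ ┃  ......^.......
┃            ***  ~~~~~  .  ┃ ┃  .....#^^...^♣♣
┗━━━━━━━━━━━━━━━━━━━━━━━━━━━┛ ┃  .....#^^^.....
                              ┃  ..........^^^♣
                              ┃  ..............
                              ┃  ..............
        ┏━━━━━━━━━━━━━━━━━━━━━┗━━━━━━━━━━━━━━━━
        ┃ SlidingPuzzle         ┃              
        ┠───────────────────────┨              
        ┃┌────┬────┬────┬────┐  ┃              
        ┃│  5 │  1 │  2 │  8 │  ┃              
        ┃├────┼────┼────┼────┤  ┃              
        ┃│  9 │    │  3 │  7 │  ┃              
        ┃├────┼────┼────┼────┤  ┃              
        ┃│ 13 │ 10 │  6 │ 11 │  ┃              
        ┃├────┼────┼────┼────┤  ┃              
        ┃│ 14 │ 15 │ 12 │  4 │  ┃              


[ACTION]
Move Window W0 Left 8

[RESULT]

┃             ######        ┃                  
┃             ######        ┃ ┏━━━━━━━━━━━━━━━━
┃          +++++++.++       ┃ ┃ MapNavigator   
┃++++++++++        ..       ┃ ┠────────────────
┃                 ~~~~~     ┃ ┃  ..............
┃                 ~~~~~..  #┃ ┃  ......^.......
┃            ***  ~~~~~  .  ┃ ┃  .....#^^...^♣♣
┗━━━━━━━━━━━━━━━━━━━━━━━━━━━┛ ┃  .....#^^^.....
                              ┃  ..........^^^♣
                              ┃  ..............
                              ┃  ..............
┏━━━━━━━━━━━━━━━━━━━━━━━┓     ┗━━━━━━━━━━━━━━━━
┃ SlidingPuzzle         ┃                      
┠───────────────────────┨                      
┃┌────┬────┬────┬────┐  ┃                      
┃│  5 │  1 │  2 │  8 │  ┃                      
┃├────┼────┼────┼────┤  ┃                      
┃│  9 │    │  3 │  7 │  ┃                      
┃├────┼────┼────┼────┤  ┃                      
┃│ 13 │ 10 │  6 │ 11 │  ┃                      
┃├────┼────┼────┼────┤  ┃                      
┃│ 14 │ 15 │ 12 │  4 │  ┃                      


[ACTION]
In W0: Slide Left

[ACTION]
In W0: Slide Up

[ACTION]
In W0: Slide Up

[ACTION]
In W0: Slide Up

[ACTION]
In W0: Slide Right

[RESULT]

┃             ######        ┃                  
┃             ######        ┃ ┏━━━━━━━━━━━━━━━━
┃          +++++++.++       ┃ ┃ MapNavigator   
┃++++++++++        ..       ┃ ┠────────────────
┃                 ~~~~~     ┃ ┃  ..............
┃                 ~~~~~..  #┃ ┃  ......^.......
┃            ***  ~~~~~  .  ┃ ┃  .....#^^...^♣♣
┗━━━━━━━━━━━━━━━━━━━━━━━━━━━┛ ┃  .....#^^^.....
                              ┃  ..........^^^♣
                              ┃  ..............
                              ┃  ..............
┏━━━━━━━━━━━━━━━━━━━━━━━┓     ┗━━━━━━━━━━━━━━━━
┃ SlidingPuzzle         ┃                      
┠───────────────────────┨                      
┃┌────┬────┬────┬────┐  ┃                      
┃│  5 │  1 │  2 │  8 │  ┃                      
┃├────┼────┼────┼────┤  ┃                      
┃│  9 │  3 │  6 │  7 │  ┃                      
┃├────┼────┼────┼────┤  ┃                      
┃│ 13 │ 10 │ 12 │ 11 │  ┃                      
┃├────┼────┼────┼────┤  ┃                      
┃│ 14 │    │ 15 │  4 │  ┃                      


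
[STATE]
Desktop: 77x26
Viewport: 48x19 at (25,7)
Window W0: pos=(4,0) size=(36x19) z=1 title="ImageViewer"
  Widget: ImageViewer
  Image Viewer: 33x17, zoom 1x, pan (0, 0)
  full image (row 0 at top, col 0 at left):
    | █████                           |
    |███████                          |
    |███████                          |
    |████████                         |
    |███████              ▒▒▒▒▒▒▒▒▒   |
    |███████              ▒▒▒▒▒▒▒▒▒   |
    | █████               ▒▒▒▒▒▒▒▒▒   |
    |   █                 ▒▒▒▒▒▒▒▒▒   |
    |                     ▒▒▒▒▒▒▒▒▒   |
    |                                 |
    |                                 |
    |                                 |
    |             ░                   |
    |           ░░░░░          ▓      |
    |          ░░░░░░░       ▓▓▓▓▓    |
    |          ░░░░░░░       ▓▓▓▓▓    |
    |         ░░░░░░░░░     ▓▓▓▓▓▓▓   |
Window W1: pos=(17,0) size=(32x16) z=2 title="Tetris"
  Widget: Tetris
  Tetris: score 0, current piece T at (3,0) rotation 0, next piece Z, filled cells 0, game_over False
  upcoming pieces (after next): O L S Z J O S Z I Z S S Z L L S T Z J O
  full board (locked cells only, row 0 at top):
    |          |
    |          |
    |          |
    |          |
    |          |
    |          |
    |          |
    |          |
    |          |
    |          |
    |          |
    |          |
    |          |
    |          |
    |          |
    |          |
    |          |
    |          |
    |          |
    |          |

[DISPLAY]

   │                   ┃                        
   │                   ┃                        
   │Score:             ┃                        
   │0                  ┃                        
   │                   ┃                        
   │                   ┃                        
   │                   ┃                        
   │                   ┃                        
━━━━━━━━━━━━━━━━━━━━━━━┛                        
      ▓       ┃                                 
    ▓▓▓▓▓     ┃                                 
━━━━━━━━━━━━━━┛                                 
                                                
                                                
                                                
                                                
                                                
                                                
                                                


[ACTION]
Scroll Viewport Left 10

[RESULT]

  ┃          │                   ┃              
  ┃          │                   ┃              
  ┃          │Score:             ┃              
  ┃          │0                  ┃              
  ┃          │                   ┃              
  ┃          │                   ┃              
  ┃          │                   ┃              
  ┃          │                   ┃              
  ┗━━━━━━━━━━━━━━━━━━━━━━━━━━━━━━┛              
 ░░░░░          ▓       ┃                       
░░░░░░░       ▓▓▓▓▓     ┃                       
━━━━━━━━━━━━━━━━━━━━━━━━┛                       
                                                
                                                
                                                
                                                
                                                
                                                
                                                


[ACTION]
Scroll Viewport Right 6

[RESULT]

       │                   ┃                    
       │                   ┃                    
       │Score:             ┃                    
       │0                  ┃                    
       │                   ┃                    
       │                   ┃                    
       │                   ┃                    
       │                   ┃                    
━━━━━━━━━━━━━━━━━━━━━━━━━━━┛                    
          ▓       ┃                             
░       ▓▓▓▓▓     ┃                             
━━━━━━━━━━━━━━━━━━┛                             
                                                
                                                
                                                
                                                
                                                
                                                
                                                


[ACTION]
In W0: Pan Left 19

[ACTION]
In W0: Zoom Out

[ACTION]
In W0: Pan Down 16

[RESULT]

       │                   ┃                    
       │                   ┃                    
       │Score:             ┃                    
       │0                  ┃                    
       │                   ┃                    
       │                   ┃                    
       │                   ┃                    
       │                   ┃                    
━━━━━━━━━━━━━━━━━━━━━━━━━━━┛                    
                  ┃                             
                  ┃                             
━━━━━━━━━━━━━━━━━━┛                             
                                                
                                                
                                                
                                                
                                                
                                                
                                                


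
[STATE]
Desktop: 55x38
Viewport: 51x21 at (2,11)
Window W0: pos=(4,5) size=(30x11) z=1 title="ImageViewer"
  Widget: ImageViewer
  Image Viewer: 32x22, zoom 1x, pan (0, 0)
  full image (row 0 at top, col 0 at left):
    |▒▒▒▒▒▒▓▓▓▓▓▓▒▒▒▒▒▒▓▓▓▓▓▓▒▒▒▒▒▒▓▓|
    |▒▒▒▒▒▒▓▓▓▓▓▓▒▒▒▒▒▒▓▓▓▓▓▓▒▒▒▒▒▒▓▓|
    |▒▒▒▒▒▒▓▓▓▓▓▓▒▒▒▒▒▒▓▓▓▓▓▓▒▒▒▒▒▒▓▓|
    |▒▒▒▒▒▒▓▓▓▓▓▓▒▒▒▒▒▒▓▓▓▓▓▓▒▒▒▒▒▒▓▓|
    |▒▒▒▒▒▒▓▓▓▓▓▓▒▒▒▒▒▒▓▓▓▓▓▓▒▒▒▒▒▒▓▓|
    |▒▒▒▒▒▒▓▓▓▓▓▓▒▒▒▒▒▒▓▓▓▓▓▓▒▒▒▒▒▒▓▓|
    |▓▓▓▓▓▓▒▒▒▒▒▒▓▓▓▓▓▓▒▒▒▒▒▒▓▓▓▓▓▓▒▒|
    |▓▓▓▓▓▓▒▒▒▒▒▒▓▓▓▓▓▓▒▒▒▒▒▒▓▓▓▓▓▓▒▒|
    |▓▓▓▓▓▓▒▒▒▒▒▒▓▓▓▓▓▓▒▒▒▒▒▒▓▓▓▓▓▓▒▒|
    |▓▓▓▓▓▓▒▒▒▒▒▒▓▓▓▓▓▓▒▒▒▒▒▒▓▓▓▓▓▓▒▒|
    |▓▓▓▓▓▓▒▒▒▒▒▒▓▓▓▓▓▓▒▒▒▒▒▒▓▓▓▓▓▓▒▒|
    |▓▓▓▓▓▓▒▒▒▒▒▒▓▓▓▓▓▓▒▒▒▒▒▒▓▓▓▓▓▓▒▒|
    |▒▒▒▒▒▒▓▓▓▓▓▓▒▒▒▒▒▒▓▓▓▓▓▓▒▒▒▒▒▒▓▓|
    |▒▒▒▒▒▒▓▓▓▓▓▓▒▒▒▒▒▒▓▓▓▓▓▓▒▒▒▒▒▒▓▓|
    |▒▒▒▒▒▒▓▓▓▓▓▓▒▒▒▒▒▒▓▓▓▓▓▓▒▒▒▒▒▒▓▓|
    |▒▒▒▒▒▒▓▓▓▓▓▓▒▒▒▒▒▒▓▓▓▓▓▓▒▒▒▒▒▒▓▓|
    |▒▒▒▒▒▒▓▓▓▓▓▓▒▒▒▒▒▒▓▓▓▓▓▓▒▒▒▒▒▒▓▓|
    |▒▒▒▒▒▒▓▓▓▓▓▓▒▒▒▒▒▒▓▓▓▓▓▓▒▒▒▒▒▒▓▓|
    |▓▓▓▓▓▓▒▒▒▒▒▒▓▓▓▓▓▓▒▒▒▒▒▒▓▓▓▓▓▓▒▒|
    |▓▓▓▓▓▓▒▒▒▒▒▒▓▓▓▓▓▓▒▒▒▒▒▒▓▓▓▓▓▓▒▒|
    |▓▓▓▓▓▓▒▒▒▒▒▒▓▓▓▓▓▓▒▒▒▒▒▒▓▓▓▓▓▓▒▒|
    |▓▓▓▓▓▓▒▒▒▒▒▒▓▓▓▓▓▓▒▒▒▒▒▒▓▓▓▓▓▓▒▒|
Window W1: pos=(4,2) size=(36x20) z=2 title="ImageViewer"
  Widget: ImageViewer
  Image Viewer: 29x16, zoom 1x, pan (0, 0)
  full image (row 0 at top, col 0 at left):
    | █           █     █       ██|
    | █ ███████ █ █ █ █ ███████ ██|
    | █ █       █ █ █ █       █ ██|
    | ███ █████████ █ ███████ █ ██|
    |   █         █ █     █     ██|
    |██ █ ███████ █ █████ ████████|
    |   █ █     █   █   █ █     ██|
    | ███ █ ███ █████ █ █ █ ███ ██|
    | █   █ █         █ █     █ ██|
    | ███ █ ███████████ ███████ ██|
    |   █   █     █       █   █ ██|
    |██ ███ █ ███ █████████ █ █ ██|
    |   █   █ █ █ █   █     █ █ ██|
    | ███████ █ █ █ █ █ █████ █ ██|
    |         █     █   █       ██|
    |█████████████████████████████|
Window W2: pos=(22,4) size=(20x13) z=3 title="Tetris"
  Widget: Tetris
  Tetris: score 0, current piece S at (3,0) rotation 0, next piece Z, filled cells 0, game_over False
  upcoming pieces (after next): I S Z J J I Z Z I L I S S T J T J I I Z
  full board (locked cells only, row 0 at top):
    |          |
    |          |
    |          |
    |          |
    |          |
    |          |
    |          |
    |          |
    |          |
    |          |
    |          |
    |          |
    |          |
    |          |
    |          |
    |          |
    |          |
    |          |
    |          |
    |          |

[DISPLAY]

  ┃   █ █     █   █ ┃                  ┃           
  ┃ ███ █ ███ █████ ┃                  ┃           
  ┃ █   █ █         ┃                  ┃           
  ┃ ███ █ ██████████┃                  ┃           
  ┃   █   █     █   ┃                  ┃           
  ┃██ ███ █ ███ ████┗━━━━━━━━━━━━━━━━━━┛           
  ┃   █   █ █ █ █   █     █ █ ██     ┃             
  ┃ ███████ █ █ █ █ █ █████ █ ██     ┃             
  ┃         █     █   █       ██     ┃             
  ┃█████████████████████████████     ┃             
  ┗━━━━━━━━━━━━━━━━━━━━━━━━━━━━━━━━━━┛             
                                                   
                                                   
                                                   
                                                   
                                                   
                                                   
                                                   
                                                   
                                                   
                                                   


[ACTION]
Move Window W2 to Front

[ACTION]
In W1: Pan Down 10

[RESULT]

  ┃                 ┃                  ┃           
  ┃                 ┃                  ┃           
  ┃                 ┃                  ┃           
  ┃                 ┃                  ┃           
  ┃                 ┃                  ┃           
  ┃                 ┗━━━━━━━━━━━━━━━━━━┛           
  ┃                                  ┃             
  ┃                                  ┃             
  ┃                                  ┃             
  ┃                                  ┃             
  ┗━━━━━━━━━━━━━━━━━━━━━━━━━━━━━━━━━━┛             
                                                   
                                                   
                                                   
                                                   
                                                   
                                                   
                                                   
                                                   
                                                   
                                                   


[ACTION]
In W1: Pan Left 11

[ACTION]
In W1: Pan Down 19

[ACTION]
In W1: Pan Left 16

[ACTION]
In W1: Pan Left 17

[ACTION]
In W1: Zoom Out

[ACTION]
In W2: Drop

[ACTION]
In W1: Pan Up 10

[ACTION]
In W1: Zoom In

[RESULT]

  ┃      ██      ██ ┃                  ┃           
  ┃  ██████████████ ┃                  ┃           
  ┃  ██████████████ ┃                  ┃           
  ┃                 ┃                  ┃           
  ┃                 ┃                  ┃           
  ┃█████████████████┗━━━━━━━━━━━━━━━━━━┛           
  ┃██████████████████████████████████┃             
  ┃                                  ┃             
  ┃                                  ┃             
  ┃                                  ┃             
  ┗━━━━━━━━━━━━━━━━━━━━━━━━━━━━━━━━━━┛             
                                                   
                                                   
                                                   
                                                   
                                                   
                                                   
                                                   
                                                   
                                                   
                                                   


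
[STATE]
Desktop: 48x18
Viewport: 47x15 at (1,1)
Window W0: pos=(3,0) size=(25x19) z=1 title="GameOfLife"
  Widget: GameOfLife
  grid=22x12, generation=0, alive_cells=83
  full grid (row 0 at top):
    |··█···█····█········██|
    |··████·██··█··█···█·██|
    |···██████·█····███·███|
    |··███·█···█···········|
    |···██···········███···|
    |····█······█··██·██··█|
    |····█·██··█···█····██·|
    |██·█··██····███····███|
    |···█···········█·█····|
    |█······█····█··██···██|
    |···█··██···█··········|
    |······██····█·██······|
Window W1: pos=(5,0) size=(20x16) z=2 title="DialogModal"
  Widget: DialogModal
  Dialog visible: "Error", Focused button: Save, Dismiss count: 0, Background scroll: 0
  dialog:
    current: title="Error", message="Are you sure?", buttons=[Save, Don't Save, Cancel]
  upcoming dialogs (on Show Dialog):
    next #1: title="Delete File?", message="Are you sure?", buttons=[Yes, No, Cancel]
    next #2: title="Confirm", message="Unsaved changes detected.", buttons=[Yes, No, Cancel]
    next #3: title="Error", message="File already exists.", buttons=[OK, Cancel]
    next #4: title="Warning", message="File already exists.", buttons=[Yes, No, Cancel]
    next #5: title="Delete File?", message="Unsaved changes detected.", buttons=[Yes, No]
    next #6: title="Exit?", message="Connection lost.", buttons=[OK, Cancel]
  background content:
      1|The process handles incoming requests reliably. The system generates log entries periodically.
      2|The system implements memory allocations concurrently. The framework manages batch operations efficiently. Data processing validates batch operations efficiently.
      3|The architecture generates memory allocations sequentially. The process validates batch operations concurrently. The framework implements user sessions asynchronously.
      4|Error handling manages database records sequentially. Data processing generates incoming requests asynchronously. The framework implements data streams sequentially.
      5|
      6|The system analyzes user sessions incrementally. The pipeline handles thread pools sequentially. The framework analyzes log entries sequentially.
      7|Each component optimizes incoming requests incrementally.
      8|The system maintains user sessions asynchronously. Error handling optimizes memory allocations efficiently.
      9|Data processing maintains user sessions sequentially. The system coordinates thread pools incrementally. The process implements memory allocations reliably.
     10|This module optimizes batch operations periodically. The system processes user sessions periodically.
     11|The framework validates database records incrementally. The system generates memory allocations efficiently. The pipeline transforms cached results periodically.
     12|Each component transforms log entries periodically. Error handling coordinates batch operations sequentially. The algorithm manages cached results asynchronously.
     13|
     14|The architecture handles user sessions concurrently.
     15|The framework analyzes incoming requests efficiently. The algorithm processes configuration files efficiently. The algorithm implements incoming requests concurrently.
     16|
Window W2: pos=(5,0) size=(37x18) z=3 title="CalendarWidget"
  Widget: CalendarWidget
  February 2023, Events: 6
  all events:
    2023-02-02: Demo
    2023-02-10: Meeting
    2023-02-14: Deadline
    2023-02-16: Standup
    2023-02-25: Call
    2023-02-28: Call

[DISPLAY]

  ┃ ┃ CalendarWidget                    ┃      
  ┠─┠───────────────────────────────────┨      
  ┃G┃           February 2023           ┃      
  ┃·┃Mo Tu We Th Fr Sa Su               ┃      
  ┃·┃       1  2*  3  4  5              ┃      
  ┃·┃ 6  7  8  9 10* 11 12              ┃      
  ┃·┃13 14* 15 16* 17 18 19             ┃      
  ┃·┃20 21 22 23 24 25* 26              ┃      
  ┃·┃27 28*                             ┃      
  ┃·┃                                   ┃      
  ┃█┃                                   ┃      
  ┃·┃                                   ┃      
  ┃█┃                                   ┃      
  ┃·┃                                   ┃      
  ┃·┃                                   ┃      


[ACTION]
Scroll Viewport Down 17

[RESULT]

  ┃G┃           February 2023           ┃      
  ┃·┃Mo Tu We Th Fr Sa Su               ┃      
  ┃·┃       1  2*  3  4  5              ┃      
  ┃·┃ 6  7  8  9 10* 11 12              ┃      
  ┃·┃13 14* 15 16* 17 18 19             ┃      
  ┃·┃20 21 22 23 24 25* 26              ┃      
  ┃·┃27 28*                             ┃      
  ┃·┃                                   ┃      
  ┃█┃                                   ┃      
  ┃·┃                                   ┃      
  ┃█┃                                   ┃      
  ┃·┃                                   ┃      
  ┃·┃                                   ┃      
  ┃ ┃                                   ┃      
  ┃ ┗━━━━━━━━━━━━━━━━━━━━━━━━━━━━━━━━━━━┛      


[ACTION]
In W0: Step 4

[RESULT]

  ┃G┃           February 2023           ┃      
  ┃·┃Mo Tu We Th Fr Sa Su               ┃      
  ┃·┃       1  2*  3  4  5              ┃      
  ┃·┃ 6  7  8  9 10* 11 12              ┃      
  ┃·┃13 14* 15 16* 17 18 19             ┃      
  ┃·┃20 21 22 23 24 25* 26              ┃      
  ┃·┃27 28*                             ┃      
  ┃·┃                                   ┃      
  ┃·┃                                   ┃      
  ┃█┃                                   ┃      
  ┃·┃                                   ┃      
  ┃·┃                                   ┃      
  ┃·┃                                   ┃      
  ┃ ┃                                   ┃      
  ┃ ┗━━━━━━━━━━━━━━━━━━━━━━━━━━━━━━━━━━━┛      


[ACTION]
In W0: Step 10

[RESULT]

  ┃G┃           February 2023           ┃      
  ┃·┃Mo Tu We Th Fr Sa Su               ┃      
  ┃·┃       1  2*  3  4  5              ┃      
  ┃·┃ 6  7  8  9 10* 11 12              ┃      
  ┃·┃13 14* 15 16* 17 18 19             ┃      
  ┃·┃20 21 22 23 24 25* 26              ┃      
  ┃·┃27 28*                             ┃      
  ┃·┃                                   ┃      
  ┃·┃                                   ┃      
  ┃·┃                                   ┃      
  ┃·┃                                   ┃      
  ┃·┃                                   ┃      
  ┃·┃                                   ┃      
  ┃ ┃                                   ┃      
  ┃ ┗━━━━━━━━━━━━━━━━━━━━━━━━━━━━━━━━━━━┛      


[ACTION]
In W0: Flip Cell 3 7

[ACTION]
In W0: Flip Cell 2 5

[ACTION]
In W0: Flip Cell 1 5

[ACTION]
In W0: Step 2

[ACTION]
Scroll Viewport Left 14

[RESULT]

   ┃G┃           February 2023           ┃     
   ┃·┃Mo Tu We Th Fr Sa Su               ┃     
   ┃·┃       1  2*  3  4  5              ┃     
   ┃·┃ 6  7  8  9 10* 11 12              ┃     
   ┃·┃13 14* 15 16* 17 18 19             ┃     
   ┃·┃20 21 22 23 24 25* 26              ┃     
   ┃·┃27 28*                             ┃     
   ┃·┃                                   ┃     
   ┃·┃                                   ┃     
   ┃·┃                                   ┃     
   ┃·┃                                   ┃     
   ┃·┃                                   ┃     
   ┃·┃                                   ┃     
   ┃ ┃                                   ┃     
   ┃ ┗━━━━━━━━━━━━━━━━━━━━━━━━━━━━━━━━━━━┛     
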